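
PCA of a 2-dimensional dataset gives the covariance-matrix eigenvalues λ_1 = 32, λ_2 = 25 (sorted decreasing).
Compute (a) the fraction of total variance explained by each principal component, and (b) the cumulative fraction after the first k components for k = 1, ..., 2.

Step 1 — total variance = trace(Sigma) = Σ λ_i = 32 + 25 = 57.

Step 2 — fraction explained by component i = λ_i / Σ λ:
  PC1: 32/57 = 0.5614
  PC2: 25/57 = 0.4386

Step 3 — cumulative fraction after k components = (λ_1 + ... + λ_k) / Σ λ:
  k = 1: 32/57 = 0.5614
  k = 2: (32 + 25)/57 = 57/57 = 1

Summary (fraction, with percent):

explained: PC1 0.5614 (56.14%), PC2 0.4386 (43.86%);  cumulative: 0.5614, 1


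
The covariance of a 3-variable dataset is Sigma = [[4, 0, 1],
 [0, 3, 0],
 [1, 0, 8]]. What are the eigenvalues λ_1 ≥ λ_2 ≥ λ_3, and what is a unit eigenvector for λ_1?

Step 1 — characteristic polynomial p(λ) = det(λI - Sigma) = λ³ - tr·λ² + c_1·λ - det, where tr = trace, c_1 = sum of the principal 2×2 minors, det = det(Sigma):
  tr = 4 + 3 + 8 = 15,
  c_1 = (4·3 - (0)²) + (4·8 - (1)²) + (3·8 - (0)²) = 12 + 31 + 24 = 67,
  det = 4·(3·8 - (0)²) - (0)·((0)·8 - (0)·(1)) + (1)·((0)·(0) - 3·(1)) = 4·(24) - (0)·(0) + (1)·(-3) = 93.
  So p(λ) = λ³ - 15λ² + 67λ - 93.
Step 2 — look for an integer root (rational root theorem: any rational root is an integer divisor of 93). Testing λ = 3:
  p(3) = 27 - 135 + 201 - 93 = 0  ✓
  Dividing out (λ - 3): p(λ) = (λ - 3)(λ² - 12λ + 31).
Step 3 — remaining eigenvalues from the quadratic λ² - 12λ + 31 = 0:
  Δ = 12² - 4·31 = 144 - 124 = 20,  λ = (12 ± √20)/2 = (12 ± 4.4721)/2 ≈ 8.2361 or 3.7639.
  Sorted: λ_1 = 8.2361,  λ_2 = 3.7639,  λ_3 = 3  (check: sum = 15 = tr ✓).

Step 4 — unit eigenvector for λ_1 ≈ 8.2361: v spans the null space of (Sigma - λ_1 I), whose rows are
  r_1 = (-4.2361, 0, 1),  r_2 = (0, -5.2361, 0),  r_3 = (1, 0, -0.2361).
  v is orthogonal to every row, so take v ∝ r_1 × r_2 = ((0)·(0) - (1)·(-5.2361), (1)·(0) - (-4.2361)·(0), (-4.2361)·(-5.2361) - (0)·(0)) ≈ (5.2361, 0, 22.1803).
  Let u = (5.2361, 0, 22.1803).
  ||u|| = √((5.2361)² + (0)² + (22.1803)²) = √(519.3839) ≈ 22.79,  v_1 = u/||u|| ≈ (0.2298, 0, 0.9732) (||v_1|| = 1).

λ_1 = 8.2361,  λ_2 = 3.7639,  λ_3 = 3;  v_1 ≈ (0.2298, 0, 0.9732)


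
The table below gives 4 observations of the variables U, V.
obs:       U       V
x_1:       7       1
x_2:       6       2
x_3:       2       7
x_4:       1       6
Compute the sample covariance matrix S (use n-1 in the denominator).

Step 1 — column means:
  mean(U) = (7 + 6 + 2 + 1) / 4 = 16/4 = 4
  mean(V) = (1 + 2 + 7 + 6) / 4 = 16/4 = 4

Step 2 — sample covariance S[i,j] = (1/(n-1)) · Σ_k (x_{k,i} - mean_i) · (x_{k,j} - mean_j), with n-1 = 3.
  S[U,U] = ((3)·(3) + (2)·(2) + (-2)·(-2) + (-3)·(-3)) / 3 = 26/3 = 8.6667
  S[U,V] = ((3)·(-3) + (2)·(-2) + (-2)·(3) + (-3)·(2)) / 3 = -25/3 = -8.3333
  S[V,V] = ((-3)·(-3) + (-2)·(-2) + (3)·(3) + (2)·(2)) / 3 = 26/3 = 8.6667

S is symmetric (S[j,i] = S[i,j]). Assembling:

S = [[8.6667, -8.3333],
 [-8.3333, 8.6667]]


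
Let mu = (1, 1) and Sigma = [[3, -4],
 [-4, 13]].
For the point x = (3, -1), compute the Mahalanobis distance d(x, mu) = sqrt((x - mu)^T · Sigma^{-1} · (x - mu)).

Step 1 — centre the observation: (x - mu) = (2, -2).

Step 2 — invert Sigma. det(Sigma) = 3·13 - (-4)² = 23.
  Sigma^{-1} = (1/det) · [[d, -b], [-b, a]] = [[0.5652, 0.1739],
 [0.1739, 0.1304]].

Step 3 — form the quadratic (x - mu)^T · Sigma^{-1} · (x - mu):
  Sigma^{-1} · (x - mu) = (0.7826, 0.087).
  (x - mu)^T · [Sigma^{-1} · (x - mu)] = (2)·(0.7826) + (-2)·(0.087) = 1.3913.

Step 4 — take square root: d = √(1.3913) ≈ 1.1795.

d(x, mu) = √(1.3913) ≈ 1.1795


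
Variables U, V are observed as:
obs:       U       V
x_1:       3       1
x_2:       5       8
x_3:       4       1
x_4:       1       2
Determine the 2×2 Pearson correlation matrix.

Step 1 — column means:
  mean(U) = (3 + 5 + 4 + 1) / 4 = 13/4 = 3.25
  mean(V) = (1 + 8 + 1 + 2) / 4 = 12/4 = 3

Step 2 — sample variances and covariances s[i,j] = (1/(n-1)) · Σ_k (x_{k,i} - mean_i) · (x_{k,j} - mean_j), with n-1 = 3:
  s[U,U] = ((-0.25)·(-0.25) + (1.75)·(1.75) + (0.75)·(0.75) + (-2.25)·(-2.25)) / 3 = 8.75/3 = 2.9167
  s[U,V] = ((-0.25)·(-2) + (1.75)·(5) + (0.75)·(-2) + (-2.25)·(-1)) / 3 = 10/3 = 3.3333
  s[V,V] = ((-2)·(-2) + (5)·(5) + (-2)·(-2) + (-1)·(-1)) / 3 = 34/3 = 11.3333
  Sample standard deviations s_i = √(s[i,i]):
  s(U) = √(2.9167) = 1.7078
  s(V) = √(11.3333) = 3.3665

Step 3 — r_{ij} = s_{ij} / (s_i · s_j):
  r[U,U] = 1 (diagonal).
  r[U,V] = 3.3333 / (1.7078 · 3.3665) = 3.3333 / 5.7494 = 0.5798
  r[V,V] = 1 (diagonal).

R is symmetric with unit diagonal. Assembling:

R = [[1, 0.5798],
 [0.5798, 1]]


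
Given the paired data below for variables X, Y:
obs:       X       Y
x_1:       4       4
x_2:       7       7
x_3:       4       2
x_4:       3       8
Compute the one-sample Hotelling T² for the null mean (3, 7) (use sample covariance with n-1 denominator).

Step 1 — sample mean vector:
  mean(X) = (4 + 7 + 4 + 3) / 4 = 18/4 = 4.5
  mean(Y) = (4 + 7 + 2 + 8) / 4 = 21/4 = 5.25
  x̄ = (4.5, 5.25),  deviation x̄ - mu_0 = (4.5, 5.25) - (3, 7) = (1.5, -1.75).

Step 2 — sample covariance matrix, S[i,j] = (1/(n-1)) · Σ_k (x_{k,i} - mean_i) · (x_{k,j} - mean_j), divisor n-1 = 3:
  S[X,X] = ((-0.5)·(-0.5) + (2.5)·(2.5) + (-0.5)·(-0.5) + (-1.5)·(-1.5)) / 3 = 9/3 = 3
  S[X,Y] = ((-0.5)·(-1.25) + (2.5)·(1.75) + (-0.5)·(-3.25) + (-1.5)·(2.75)) / 3 = 2.5/3 = 0.8333
  S[Y,Y] = ((-1.25)·(-1.25) + (1.75)·(1.75) + (-3.25)·(-3.25) + (2.75)·(2.75)) / 3 = 22.75/3 = 7.5833
  S = [[3, 0.8333],
 [0.8333, 7.5833]].

Step 3 — invert S. det(S) = 3·7.5833 - (0.8333)² = 22.0556.
  S^{-1} = (1/det) · [[d, -b], [-b, a]] = [[0.3438, -0.0378],
 [-0.0378, 0.136]].

Step 4 — quadratic form (x̄ - mu_0)^T · S^{-1} · (x̄ - mu_0):
  S^{-1} · (x̄ - mu_0) = (0.5819, -0.2947),
  (x̄ - mu_0)^T · [...] = (1.5)·(0.5819) + (-1.75)·(-0.2947) = 1.3885.

Step 5 — scale by n: T² = 4 · 1.3885 = 5.5542.

T² ≈ 5.5542


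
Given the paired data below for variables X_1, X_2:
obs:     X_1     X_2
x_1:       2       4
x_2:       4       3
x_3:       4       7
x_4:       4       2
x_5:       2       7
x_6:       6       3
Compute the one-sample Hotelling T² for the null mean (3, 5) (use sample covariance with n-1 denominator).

Step 1 — sample mean vector:
  mean(X_1) = (2 + 4 + 4 + 4 + 2 + 6) / 6 = 22/6 = 3.6667
  mean(X_2) = (4 + 3 + 7 + 2 + 7 + 3) / 6 = 26/6 = 4.3333
  x̄ = (3.6667, 4.3333),  deviation x̄ - mu_0 = (3.6667, 4.3333) - (3, 5) = (0.6667, -0.6667).

Step 2 — sample covariance matrix, S[i,j] = (1/(n-1)) · Σ_k (x_{k,i} - mean_i) · (x_{k,j} - mean_j), divisor n-1 = 5:
  S[X_1,X_1] = ((-1.6667)·(-1.6667) + (0.3333)·(0.3333) + (0.3333)·(0.3333) + (0.3333)·(0.3333) + (-1.6667)·(-1.6667) + (2.3333)·(2.3333)) / 5 = 11.3333/5 = 2.2667
  S[X_1,X_2] = ((-1.6667)·(-0.3333) + (0.3333)·(-1.3333) + (0.3333)·(2.6667) + (0.3333)·(-2.3333) + (-1.6667)·(2.6667) + (2.3333)·(-1.3333)) / 5 = -7.3333/5 = -1.4667
  S[X_2,X_2] = ((-0.3333)·(-0.3333) + (-1.3333)·(-1.3333) + (2.6667)·(2.6667) + (-2.3333)·(-2.3333) + (2.6667)·(2.6667) + (-1.3333)·(-1.3333)) / 5 = 23.3333/5 = 4.6667
  S = [[2.2667, -1.4667],
 [-1.4667, 4.6667]].

Step 3 — invert S. det(S) = 2.2667·4.6667 - (-1.4667)² = 8.4267.
  S^{-1} = (1/det) · [[d, -b], [-b, a]] = [[0.5538, 0.1741],
 [0.1741, 0.269]].

Step 4 — quadratic form (x̄ - mu_0)^T · S^{-1} · (x̄ - mu_0):
  S^{-1} · (x̄ - mu_0) = (0.2532, -0.0633),
  (x̄ - mu_0)^T · [...] = (0.6667)·(0.2532) + (-0.6667)·(-0.0633) = 0.211.

Step 5 — scale by n: T² = 6 · 0.211 = 1.2658.

T² ≈ 1.2658


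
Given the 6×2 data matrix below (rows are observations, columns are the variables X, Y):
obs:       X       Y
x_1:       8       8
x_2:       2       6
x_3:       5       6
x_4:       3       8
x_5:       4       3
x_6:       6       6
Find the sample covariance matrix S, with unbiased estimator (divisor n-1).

Step 1 — column means:
  mean(X) = (8 + 2 + 5 + 3 + 4 + 6) / 6 = 28/6 = 4.6667
  mean(Y) = (8 + 6 + 6 + 8 + 3 + 6) / 6 = 37/6 = 6.1667

Step 2 — sample covariance S[i,j] = (1/(n-1)) · Σ_k (x_{k,i} - mean_i) · (x_{k,j} - mean_j), with n-1 = 5.
  S[X,X] = ((3.3333)·(3.3333) + (-2.6667)·(-2.6667) + (0.3333)·(0.3333) + (-1.6667)·(-1.6667) + (-0.6667)·(-0.6667) + (1.3333)·(1.3333)) / 5 = 23.3333/5 = 4.6667
  S[X,Y] = ((3.3333)·(1.8333) + (-2.6667)·(-0.1667) + (0.3333)·(-0.1667) + (-1.6667)·(1.8333) + (-0.6667)·(-3.1667) + (1.3333)·(-0.1667)) / 5 = 5.3333/5 = 1.0667
  S[Y,Y] = ((1.8333)·(1.8333) + (-0.1667)·(-0.1667) + (-0.1667)·(-0.1667) + (1.8333)·(1.8333) + (-3.1667)·(-3.1667) + (-0.1667)·(-0.1667)) / 5 = 16.8333/5 = 3.3667

S is symmetric (S[j,i] = S[i,j]). Assembling:

S = [[4.6667, 1.0667],
 [1.0667, 3.3667]]


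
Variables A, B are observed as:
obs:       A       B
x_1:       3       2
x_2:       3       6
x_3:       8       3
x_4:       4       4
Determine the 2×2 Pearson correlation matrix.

Step 1 — column means:
  mean(A) = (3 + 3 + 8 + 4) / 4 = 18/4 = 4.5
  mean(B) = (2 + 6 + 3 + 4) / 4 = 15/4 = 3.75

Step 2 — sample variances and covariances s[i,j] = (1/(n-1)) · Σ_k (x_{k,i} - mean_i) · (x_{k,j} - mean_j), with n-1 = 3:
  s[A,A] = ((-1.5)·(-1.5) + (-1.5)·(-1.5) + (3.5)·(3.5) + (-0.5)·(-0.5)) / 3 = 17/3 = 5.6667
  s[A,B] = ((-1.5)·(-1.75) + (-1.5)·(2.25) + (3.5)·(-0.75) + (-0.5)·(0.25)) / 3 = -3.5/3 = -1.1667
  s[B,B] = ((-1.75)·(-1.75) + (2.25)·(2.25) + (-0.75)·(-0.75) + (0.25)·(0.25)) / 3 = 8.75/3 = 2.9167
  Sample standard deviations s_i = √(s[i,i]):
  s(A) = √(5.6667) = 2.3805
  s(B) = √(2.9167) = 1.7078

Step 3 — r_{ij} = s_{ij} / (s_i · s_j):
  r[A,A] = 1 (diagonal).
  r[A,B] = -1.1667 / (2.3805 · 1.7078) = -1.1667 / 4.0654 = -0.287
  r[B,B] = 1 (diagonal).

R is symmetric with unit diagonal. Assembling:

R = [[1, -0.287],
 [-0.287, 1]]


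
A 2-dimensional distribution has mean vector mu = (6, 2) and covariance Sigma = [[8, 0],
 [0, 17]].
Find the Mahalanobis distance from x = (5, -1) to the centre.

Step 1 — centre the observation: (x - mu) = (-1, -3).

Step 2 — invert Sigma. det(Sigma) = 8·17 - (0)² = 136.
  Sigma^{-1} = (1/det) · [[d, -b], [-b, a]] = [[0.125, 0],
 [0, 0.0588]].

Step 3 — form the quadratic (x - mu)^T · Sigma^{-1} · (x - mu):
  Sigma^{-1} · (x - mu) = (-0.125, -0.1765).
  (x - mu)^T · [Sigma^{-1} · (x - mu)] = (-1)·(-0.125) + (-3)·(-0.1765) = 0.6544.

Step 4 — take square root: d = √(0.6544) ≈ 0.809.

d(x, mu) = √(0.6544) ≈ 0.809


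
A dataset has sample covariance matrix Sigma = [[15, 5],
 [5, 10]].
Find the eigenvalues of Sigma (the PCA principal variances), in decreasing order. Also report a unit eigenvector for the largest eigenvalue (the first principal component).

Step 1 — characteristic polynomial of 2×2 Sigma:
  det(Sigma - λI) = λ² - trace · λ + det = 0.
  trace = 15 + 10 = 25, det = 15·10 - (5)² = 125.
Step 2 — discriminant:
  Δ = trace² - 4·det = 625 - 500 = 125.
Step 3 — eigenvalues:
  λ = (trace ± √Δ)/2 = (25 ± 11.1803)/2,
  λ_1 = 18.0902,  λ_2 = 6.9098.

Step 4 — unit eigenvector for λ_1: solve (Sigma - λ_1 I)v = 0. First row:
  (15 - 18.0902)·v_x + (5)·v_y = 0, i.e. (-3.0902)·v_x + (5)·v_y = 0,
  so v ∝ (b, λ_1 - a) = (5, 3.0902) = u.
  ||u|| = √((5)² + (3.0902)²) = √(34.5492) ≈ 5.8779,
  v_1 = u/||u|| ≈ (0.8507, 0.5257) (||v_1|| = 1).

λ_1 = 18.0902,  λ_2 = 6.9098;  v_1 ≈ (0.8507, 0.5257)


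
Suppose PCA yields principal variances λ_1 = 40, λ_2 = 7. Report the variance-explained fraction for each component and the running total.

Step 1 — total variance = trace(Sigma) = Σ λ_i = 40 + 7 = 47.

Step 2 — fraction explained by component i = λ_i / Σ λ:
  PC1: 40/47 = 0.8511
  PC2: 7/47 = 0.1489

Step 3 — cumulative fraction after k components = (λ_1 + ... + λ_k) / Σ λ:
  k = 1: 40/47 = 0.8511
  k = 2: (40 + 7)/47 = 47/47 = 1

Summary (fraction, with percent):

explained: PC1 0.8511 (85.11%), PC2 0.1489 (14.89%);  cumulative: 0.8511, 1


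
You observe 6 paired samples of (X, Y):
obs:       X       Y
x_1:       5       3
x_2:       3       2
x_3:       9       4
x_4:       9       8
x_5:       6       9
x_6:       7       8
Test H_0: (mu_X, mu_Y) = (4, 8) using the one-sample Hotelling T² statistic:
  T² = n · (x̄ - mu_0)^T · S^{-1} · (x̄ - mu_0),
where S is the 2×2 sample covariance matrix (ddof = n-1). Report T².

Step 1 — sample mean vector:
  mean(X) = (5 + 3 + 9 + 9 + 6 + 7) / 6 = 39/6 = 6.5
  mean(Y) = (3 + 2 + 4 + 8 + 9 + 8) / 6 = 34/6 = 5.6667
  x̄ = (6.5, 5.6667),  deviation x̄ - mu_0 = (6.5, 5.6667) - (4, 8) = (2.5, -2.3333).

Step 2 — sample covariance matrix, S[i,j] = (1/(n-1)) · Σ_k (x_{k,i} - mean_i) · (x_{k,j} - mean_j), divisor n-1 = 5:
  S[X,X] = ((-1.5)·(-1.5) + (-3.5)·(-3.5) + (2.5)·(2.5) + (2.5)·(2.5) + (-0.5)·(-0.5) + (0.5)·(0.5)) / 5 = 27.5/5 = 5.5
  S[X,Y] = ((-1.5)·(-2.6667) + (-3.5)·(-3.6667) + (2.5)·(-1.6667) + (2.5)·(2.3333) + (-0.5)·(3.3333) + (0.5)·(2.3333)) / 5 = 18/5 = 3.6
  S[Y,Y] = ((-2.6667)·(-2.6667) + (-3.6667)·(-3.6667) + (-1.6667)·(-1.6667) + (2.3333)·(2.3333) + (3.3333)·(3.3333) + (2.3333)·(2.3333)) / 5 = 45.3333/5 = 9.0667
  S = [[5.5, 3.6],
 [3.6, 9.0667]].

Step 3 — invert S. det(S) = 5.5·9.0667 - (3.6)² = 36.9067.
  S^{-1} = (1/det) · [[d, -b], [-b, a]] = [[0.2457, -0.0975],
 [-0.0975, 0.149]].

Step 4 — quadratic form (x̄ - mu_0)^T · S^{-1} · (x̄ - mu_0):
  S^{-1} · (x̄ - mu_0) = (0.8418, -0.5916),
  (x̄ - mu_0)^T · [...] = (2.5)·(0.8418) + (-2.3333)·(-0.5916) = 3.4848.

Step 5 — scale by n: T² = 6 · 3.4848 = 20.9086.

T² ≈ 20.9086


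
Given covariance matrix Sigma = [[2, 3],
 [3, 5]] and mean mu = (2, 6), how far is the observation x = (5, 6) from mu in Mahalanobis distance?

Step 1 — centre the observation: (x - mu) = (3, 0).

Step 2 — invert Sigma. det(Sigma) = 2·5 - (3)² = 1.
  Sigma^{-1} = (1/det) · [[d, -b], [-b, a]] = [[5, -3],
 [-3, 2]].

Step 3 — form the quadratic (x - mu)^T · Sigma^{-1} · (x - mu):
  Sigma^{-1} · (x - mu) = (15, -9).
  (x - mu)^T · [Sigma^{-1} · (x - mu)] = (3)·(15) + (0)·(-9) = 45.

Step 4 — take square root: d = √(45) ≈ 6.7082.

d(x, mu) = √(45) ≈ 6.7082


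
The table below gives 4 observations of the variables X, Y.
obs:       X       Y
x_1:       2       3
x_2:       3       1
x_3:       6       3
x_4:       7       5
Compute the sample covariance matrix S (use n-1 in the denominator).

Step 1 — column means:
  mean(X) = (2 + 3 + 6 + 7) / 4 = 18/4 = 4.5
  mean(Y) = (3 + 1 + 3 + 5) / 4 = 12/4 = 3

Step 2 — sample covariance S[i,j] = (1/(n-1)) · Σ_k (x_{k,i} - mean_i) · (x_{k,j} - mean_j), with n-1 = 3.
  S[X,X] = ((-2.5)·(-2.5) + (-1.5)·(-1.5) + (1.5)·(1.5) + (2.5)·(2.5)) / 3 = 17/3 = 5.6667
  S[X,Y] = ((-2.5)·(0) + (-1.5)·(-2) + (1.5)·(0) + (2.5)·(2)) / 3 = 8/3 = 2.6667
  S[Y,Y] = ((0)·(0) + (-2)·(-2) + (0)·(0) + (2)·(2)) / 3 = 8/3 = 2.6667

S is symmetric (S[j,i] = S[i,j]). Assembling:

S = [[5.6667, 2.6667],
 [2.6667, 2.6667]]


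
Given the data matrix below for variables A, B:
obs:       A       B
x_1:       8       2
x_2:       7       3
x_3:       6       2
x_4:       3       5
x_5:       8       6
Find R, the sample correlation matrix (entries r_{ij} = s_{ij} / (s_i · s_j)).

Step 1 — column means:
  mean(A) = (8 + 7 + 6 + 3 + 8) / 5 = 32/5 = 6.4
  mean(B) = (2 + 3 + 2 + 5 + 6) / 5 = 18/5 = 3.6

Step 2 — sample variances and covariances s[i,j] = (1/(n-1)) · Σ_k (x_{k,i} - mean_i) · (x_{k,j} - mean_j), with n-1 = 4:
  s[A,A] = ((1.6)·(1.6) + (0.6)·(0.6) + (-0.4)·(-0.4) + (-3.4)·(-3.4) + (1.6)·(1.6)) / 4 = 17.2/4 = 4.3
  s[A,B] = ((1.6)·(-1.6) + (0.6)·(-0.6) + (-0.4)·(-1.6) + (-3.4)·(1.4) + (1.6)·(2.4)) / 4 = -3.2/4 = -0.8
  s[B,B] = ((-1.6)·(-1.6) + (-0.6)·(-0.6) + (-1.6)·(-1.6) + (1.4)·(1.4) + (2.4)·(2.4)) / 4 = 13.2/4 = 3.3
  Sample standard deviations s_i = √(s[i,i]):
  s(A) = √(4.3) = 2.0736
  s(B) = √(3.3) = 1.8166

Step 3 — r_{ij} = s_{ij} / (s_i · s_j):
  r[A,A] = 1 (diagonal).
  r[A,B] = -0.8 / (2.0736 · 1.8166) = -0.8 / 3.767 = -0.2124
  r[B,B] = 1 (diagonal).

R is symmetric with unit diagonal. Assembling:

R = [[1, -0.2124],
 [-0.2124, 1]]


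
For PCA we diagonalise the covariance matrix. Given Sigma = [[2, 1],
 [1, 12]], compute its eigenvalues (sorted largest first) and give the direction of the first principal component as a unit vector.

Step 1 — characteristic polynomial of 2×2 Sigma:
  det(Sigma - λI) = λ² - trace · λ + det = 0.
  trace = 2 + 12 = 14, det = 2·12 - (1)² = 23.
Step 2 — discriminant:
  Δ = trace² - 4·det = 196 - 92 = 104.
Step 3 — eigenvalues:
  λ = (trace ± √Δ)/2 = (14 ± 10.198)/2,
  λ_1 = 12.099,  λ_2 = 1.901.

Step 4 — unit eigenvector for λ_1: solve (Sigma - λ_1 I)v = 0. First row:
  (2 - 12.099)·v_x + (1)·v_y = 0, i.e. (-10.099)·v_x + (1)·v_y = 0,
  so v ∝ (b, λ_1 - a) = (1, 10.099) = u.
  ||u|| = √((1)² + (10.099)²) = √(102.9902) ≈ 10.1484,
  v_1 = u/||u|| ≈ (0.0985, 0.9951) (||v_1|| = 1).

λ_1 = 12.099,  λ_2 = 1.901;  v_1 ≈ (0.0985, 0.9951)


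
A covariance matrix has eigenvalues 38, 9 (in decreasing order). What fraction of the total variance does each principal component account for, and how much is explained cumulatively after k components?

Step 1 — total variance = trace(Sigma) = Σ λ_i = 38 + 9 = 47.

Step 2 — fraction explained by component i = λ_i / Σ λ:
  PC1: 38/47 = 0.8085
  PC2: 9/47 = 0.1915

Step 3 — cumulative fraction after k components = (λ_1 + ... + λ_k) / Σ λ:
  k = 1: 38/47 = 0.8085
  k = 2: (38 + 9)/47 = 47/47 = 1

Summary (fraction, with percent):

explained: PC1 0.8085 (80.85%), PC2 0.1915 (19.15%);  cumulative: 0.8085, 1


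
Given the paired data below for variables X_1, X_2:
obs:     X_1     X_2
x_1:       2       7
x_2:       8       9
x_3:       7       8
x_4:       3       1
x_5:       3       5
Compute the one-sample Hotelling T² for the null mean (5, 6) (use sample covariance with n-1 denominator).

Step 1 — sample mean vector:
  mean(X_1) = (2 + 8 + 7 + 3 + 3) / 5 = 23/5 = 4.6
  mean(X_2) = (7 + 9 + 8 + 1 + 5) / 5 = 30/5 = 6
  x̄ = (4.6, 6),  deviation x̄ - mu_0 = (4.6, 6) - (5, 6) = (-0.4, 0).

Step 2 — sample covariance matrix, S[i,j] = (1/(n-1)) · Σ_k (x_{k,i} - mean_i) · (x_{k,j} - mean_j), divisor n-1 = 4:
  S[X_1,X_1] = ((-2.6)·(-2.6) + (3.4)·(3.4) + (2.4)·(2.4) + (-1.6)·(-1.6) + (-1.6)·(-1.6)) / 4 = 29.2/4 = 7.3
  S[X_1,X_2] = ((-2.6)·(1) + (3.4)·(3) + (2.4)·(2) + (-1.6)·(-5) + (-1.6)·(-1)) / 4 = 22/4 = 5.5
  S[X_2,X_2] = ((1)·(1) + (3)·(3) + (2)·(2) + (-5)·(-5) + (-1)·(-1)) / 4 = 40/4 = 10
  S = [[7.3, 5.5],
 [5.5, 10]].

Step 3 — invert S. det(S) = 7.3·10 - (5.5)² = 42.75.
  S^{-1} = (1/det) · [[d, -b], [-b, a]] = [[0.2339, -0.1287],
 [-0.1287, 0.1708]].

Step 4 — quadratic form (x̄ - mu_0)^T · S^{-1} · (x̄ - mu_0):
  S^{-1} · (x̄ - mu_0) = (-0.0936, 0.0515),
  (x̄ - mu_0)^T · [...] = (-0.4)·(-0.0936) + (0)·(0.0515) = 0.0374.

Step 5 — scale by n: T² = 5 · 0.0374 = 0.1871.

T² ≈ 0.1871


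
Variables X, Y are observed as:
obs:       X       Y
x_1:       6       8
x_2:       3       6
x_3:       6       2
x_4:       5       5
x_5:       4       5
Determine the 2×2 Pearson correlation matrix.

Step 1 — column means:
  mean(X) = (6 + 3 + 6 + 5 + 4) / 5 = 24/5 = 4.8
  mean(Y) = (8 + 6 + 2 + 5 + 5) / 5 = 26/5 = 5.2

Step 2 — sample variances and covariances s[i,j] = (1/(n-1)) · Σ_k (x_{k,i} - mean_i) · (x_{k,j} - mean_j), with n-1 = 4:
  s[X,X] = ((1.2)·(1.2) + (-1.8)·(-1.8) + (1.2)·(1.2) + (0.2)·(0.2) + (-0.8)·(-0.8)) / 4 = 6.8/4 = 1.7
  s[X,Y] = ((1.2)·(2.8) + (-1.8)·(0.8) + (1.2)·(-3.2) + (0.2)·(-0.2) + (-0.8)·(-0.2)) / 4 = -1.8/4 = -0.45
  s[Y,Y] = ((2.8)·(2.8) + (0.8)·(0.8) + (-3.2)·(-3.2) + (-0.2)·(-0.2) + (-0.2)·(-0.2)) / 4 = 18.8/4 = 4.7
  Sample standard deviations s_i = √(s[i,i]):
  s(X) = √(1.7) = 1.3038
  s(Y) = √(4.7) = 2.1679

Step 3 — r_{ij} = s_{ij} / (s_i · s_j):
  r[X,X] = 1 (diagonal).
  r[X,Y] = -0.45 / (1.3038 · 2.1679) = -0.45 / 2.8267 = -0.1592
  r[Y,Y] = 1 (diagonal).

R is symmetric with unit diagonal. Assembling:

R = [[1, -0.1592],
 [-0.1592, 1]]


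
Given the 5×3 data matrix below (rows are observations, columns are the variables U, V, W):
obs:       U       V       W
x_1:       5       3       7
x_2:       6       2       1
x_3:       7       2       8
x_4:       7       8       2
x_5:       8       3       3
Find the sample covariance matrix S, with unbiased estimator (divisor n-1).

Step 1 — column means:
  mean(U) = (5 + 6 + 7 + 7 + 8) / 5 = 33/5 = 6.6
  mean(V) = (3 + 2 + 2 + 8 + 3) / 5 = 18/5 = 3.6
  mean(W) = (7 + 1 + 8 + 2 + 3) / 5 = 21/5 = 4.2

Step 2 — sample covariance S[i,j] = (1/(n-1)) · Σ_k (x_{k,i} - mean_i) · (x_{k,j} - mean_j), with n-1 = 4.
  S[U,U] = ((-1.6)·(-1.6) + (-0.6)·(-0.6) + (0.4)·(0.4) + (0.4)·(0.4) + (1.4)·(1.4)) / 4 = 5.2/4 = 1.3
  S[U,V] = ((-1.6)·(-0.6) + (-0.6)·(-1.6) + (0.4)·(-1.6) + (0.4)·(4.4) + (1.4)·(-0.6)) / 4 = 2.2/4 = 0.55
  S[U,W] = ((-1.6)·(2.8) + (-0.6)·(-3.2) + (0.4)·(3.8) + (0.4)·(-2.2) + (1.4)·(-1.2)) / 4 = -3.6/4 = -0.9
  S[V,V] = ((-0.6)·(-0.6) + (-1.6)·(-1.6) + (-1.6)·(-1.6) + (4.4)·(4.4) + (-0.6)·(-0.6)) / 4 = 25.2/4 = 6.3
  S[V,W] = ((-0.6)·(2.8) + (-1.6)·(-3.2) + (-1.6)·(3.8) + (4.4)·(-2.2) + (-0.6)·(-1.2)) / 4 = -11.6/4 = -2.9
  S[W,W] = ((2.8)·(2.8) + (-3.2)·(-3.2) + (3.8)·(3.8) + (-2.2)·(-2.2) + (-1.2)·(-1.2)) / 4 = 38.8/4 = 9.7

S is symmetric (S[j,i] = S[i,j]). Assembling:

S = [[1.3, 0.55, -0.9],
 [0.55, 6.3, -2.9],
 [-0.9, -2.9, 9.7]]


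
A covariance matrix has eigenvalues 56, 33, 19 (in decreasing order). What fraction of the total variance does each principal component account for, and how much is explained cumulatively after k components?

Step 1 — total variance = trace(Sigma) = Σ λ_i = 56 + 33 + 19 = 108.

Step 2 — fraction explained by component i = λ_i / Σ λ:
  PC1: 56/108 = 0.5185
  PC2: 33/108 = 0.3056
  PC3: 19/108 = 0.1759

Step 3 — cumulative fraction after k components = (λ_1 + ... + λ_k) / Σ λ:
  k = 1: 56/108 = 0.5185
  k = 2: (56 + 33)/108 = 89/108 = 0.8241
  k = 3: (56 + 33 + 19)/108 = 108/108 = 1

Summary (fraction, with percent):

explained: PC1 0.5185 (51.85%), PC2 0.3056 (30.56%), PC3 0.1759 (17.59%);  cumulative: 0.5185, 0.8241, 1


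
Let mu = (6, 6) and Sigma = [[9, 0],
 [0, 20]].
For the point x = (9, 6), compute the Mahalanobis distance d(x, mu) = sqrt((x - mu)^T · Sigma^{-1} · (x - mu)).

Step 1 — centre the observation: (x - mu) = (3, 0).

Step 2 — invert Sigma. det(Sigma) = 9·20 - (0)² = 180.
  Sigma^{-1} = (1/det) · [[d, -b], [-b, a]] = [[0.1111, 0],
 [0, 0.05]].

Step 3 — form the quadratic (x - mu)^T · Sigma^{-1} · (x - mu):
  Sigma^{-1} · (x - mu) = (0.3333, 0).
  (x - mu)^T · [Sigma^{-1} · (x - mu)] = (3)·(0.3333) + (0)·(0) = 1.

Step 4 — take square root: d = √(1) ≈ 1.

d(x, mu) = √(1) ≈ 1


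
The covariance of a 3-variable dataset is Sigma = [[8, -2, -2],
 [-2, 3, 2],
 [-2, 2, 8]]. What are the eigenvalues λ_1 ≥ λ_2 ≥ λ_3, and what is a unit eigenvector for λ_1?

Step 1 — characteristic polynomial p(λ) = det(λI - Sigma) = λ³ - tr·λ² + c_1·λ - det, where tr = trace, c_1 = sum of the principal 2×2 minors, det = det(Sigma):
  tr = 8 + 3 + 8 = 19,
  c_1 = (8·3 - (-2)²) + (8·8 - (-2)²) + (3·8 - (2)²) = 20 + 60 + 20 = 100,
  det = 8·(3·8 - (2)²) - (-2)·((-2)·8 - (2)·(-2)) + (-2)·((-2)·(2) - 3·(-2)) = 8·(20) - (-2)·(-12) + (-2)·(2) = 132.
  So p(λ) = λ³ - 19λ² + 100λ - 132.
Step 2 — look for an integer root (rational root theorem: any rational root is an integer divisor of 132). Testing λ = 2:
  p(2) = 8 - 76 + 200 - 132 = 0  ✓
  Dividing out (λ - 2): p(λ) = (λ - 2)(λ² - 17λ + 66).
Step 3 — remaining eigenvalues from the quadratic λ² - 17λ + 66 = 0:
  Δ = 17² - 4·66 = 289 - 264 = 25,  λ = (17 ± √25)/2 = (17 ± 5)/2 = 11 or 6.
  Sorted: λ_1 = 11,  λ_2 = 6,  λ_3 = 2  (check: sum = 19 = tr ✓).

Step 4 — unit eigenvector for λ_1 = 11: v spans the null space of (Sigma - λ_1 I), whose rows are
  r_1 = (-3, -2, -2),  r_2 = (-2, -8, 2),  r_3 = (-2, 2, -3).
  v is orthogonal to every row, so take v ∝ r_1 × r_2 = ((-2)·(2) - (-2)·(-8), (-2)·(-2) - (-3)·(2), (-3)·(-8) - (-2)·(-2)) = (-20, 10, 20).
  Rescale (divide by 10; multiply by -1 so the first nonzero entry is positive): u = (2, -1, -2).
  ||u|| = √((2)² + (-1)² + (-2)²) = √(9) = 3,  v_1 = u/||u|| ≈ (0.6667, -0.3333, -0.6667) (||v_1|| = 1).

λ_1 = 11,  λ_2 = 6,  λ_3 = 2;  v_1 ≈ (0.6667, -0.3333, -0.6667)


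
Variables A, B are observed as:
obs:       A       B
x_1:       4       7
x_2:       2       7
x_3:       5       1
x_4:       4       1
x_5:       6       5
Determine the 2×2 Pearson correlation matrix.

Step 1 — column means:
  mean(A) = (4 + 2 + 5 + 4 + 6) / 5 = 21/5 = 4.2
  mean(B) = (7 + 7 + 1 + 1 + 5) / 5 = 21/5 = 4.2

Step 2 — sample variances and covariances s[i,j] = (1/(n-1)) · Σ_k (x_{k,i} - mean_i) · (x_{k,j} - mean_j), with n-1 = 4:
  s[A,A] = ((-0.2)·(-0.2) + (-2.2)·(-2.2) + (0.8)·(0.8) + (-0.2)·(-0.2) + (1.8)·(1.8)) / 4 = 8.8/4 = 2.2
  s[A,B] = ((-0.2)·(2.8) + (-2.2)·(2.8) + (0.8)·(-3.2) + (-0.2)·(-3.2) + (1.8)·(0.8)) / 4 = -7.2/4 = -1.8
  s[B,B] = ((2.8)·(2.8) + (2.8)·(2.8) + (-3.2)·(-3.2) + (-3.2)·(-3.2) + (0.8)·(0.8)) / 4 = 36.8/4 = 9.2
  Sample standard deviations s_i = √(s[i,i]):
  s(A) = √(2.2) = 1.4832
  s(B) = √(9.2) = 3.0332

Step 3 — r_{ij} = s_{ij} / (s_i · s_j):
  r[A,A] = 1 (diagonal).
  r[A,B] = -1.8 / (1.4832 · 3.0332) = -1.8 / 4.4989 = -0.4001
  r[B,B] = 1 (diagonal).

R is symmetric with unit diagonal. Assembling:

R = [[1, -0.4001],
 [-0.4001, 1]]


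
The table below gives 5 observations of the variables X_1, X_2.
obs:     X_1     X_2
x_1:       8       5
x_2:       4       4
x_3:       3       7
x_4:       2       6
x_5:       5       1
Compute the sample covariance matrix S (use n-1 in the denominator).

Step 1 — column means:
  mean(X_1) = (8 + 4 + 3 + 2 + 5) / 5 = 22/5 = 4.4
  mean(X_2) = (5 + 4 + 7 + 6 + 1) / 5 = 23/5 = 4.6

Step 2 — sample covariance S[i,j] = (1/(n-1)) · Σ_k (x_{k,i} - mean_i) · (x_{k,j} - mean_j), with n-1 = 4.
  S[X_1,X_1] = ((3.6)·(3.6) + (-0.4)·(-0.4) + (-1.4)·(-1.4) + (-2.4)·(-2.4) + (0.6)·(0.6)) / 4 = 21.2/4 = 5.3
  S[X_1,X_2] = ((3.6)·(0.4) + (-0.4)·(-0.6) + (-1.4)·(2.4) + (-2.4)·(1.4) + (0.6)·(-3.6)) / 4 = -7.2/4 = -1.8
  S[X_2,X_2] = ((0.4)·(0.4) + (-0.6)·(-0.6) + (2.4)·(2.4) + (1.4)·(1.4) + (-3.6)·(-3.6)) / 4 = 21.2/4 = 5.3

S is symmetric (S[j,i] = S[i,j]). Assembling:

S = [[5.3, -1.8],
 [-1.8, 5.3]]


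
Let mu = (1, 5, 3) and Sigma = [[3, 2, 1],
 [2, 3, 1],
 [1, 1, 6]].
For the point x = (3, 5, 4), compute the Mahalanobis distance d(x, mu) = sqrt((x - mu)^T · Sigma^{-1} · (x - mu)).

Step 1 — centre the observation: (x - mu) = (2, 0, 1).

Step 2 — invert Sigma (cofactor / det for 3×3, or solve directly):
  Sigma^{-1} = [[0.6071, -0.3929, -0.0357],
 [-0.3929, 0.6071, -0.0357],
 [-0.0357, -0.0357, 0.1786]].

Step 3 — form the quadratic (x - mu)^T · Sigma^{-1} · (x - mu):
  Sigma^{-1} · (x - mu) = (1.1786, -0.8214, 0.1071).
  (x - mu)^T · [Sigma^{-1} · (x - mu)] = (2)·(1.1786) + (0)·(-0.8214) + (1)·(0.1071) = 2.4643.

Step 4 — take square root: d = √(2.4643) ≈ 1.5698.

d(x, mu) = √(2.4643) ≈ 1.5698


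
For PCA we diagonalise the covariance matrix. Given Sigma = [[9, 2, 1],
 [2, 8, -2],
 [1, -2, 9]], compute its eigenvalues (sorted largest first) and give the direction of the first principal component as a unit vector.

Step 1 — characteristic polynomial p(λ) = det(λI - Sigma) = λ³ - tr·λ² + c_1·λ - det, where tr = trace, c_1 = sum of the principal 2×2 minors, det = det(Sigma):
  tr = 9 + 8 + 9 = 26,
  c_1 = (9·8 - (2)²) + (9·9 - (1)²) + (8·9 - (-2)²) = 68 + 80 + 68 = 216,
  det = 9·(8·9 - (-2)²) - (2)·((2)·9 - (-2)·(1)) + (1)·((2)·(-2) - 8·(1)) = 9·(68) - (2)·(20) + (1)·(-12) = 560.
  So p(λ) = λ³ - 26λ² + 216λ - 560.
Step 2 — look for an integer root (rational root theorem: any rational root is an integer divisor of 560). Testing λ = 10:
  p(10) = 1000 - 2600 + 2160 - 560 = 0  ✓
  Dividing out (λ - 10): p(λ) = (λ - 10)(λ² - 16λ + 56).
Step 3 — remaining eigenvalues from the quadratic λ² - 16λ + 56 = 0:
  Δ = 16² - 4·56 = 256 - 224 = 32,  λ = (16 ± √32)/2 = (16 ± 5.6569)/2 ≈ 10.8284 or 5.1716.
  Sorted: λ_1 = 10.8284,  λ_2 = 10,  λ_3 = 5.1716  (check: sum = 26 = tr ✓).

Step 4 — unit eigenvector for λ_1 ≈ 10.8284: v spans the null space of (Sigma - λ_1 I), whose rows are
  r_1 = (-1.8284, 2, 1),  r_2 = (2, -2.8284, -2),  r_3 = (1, -2, -1.8284).
  v is orthogonal to every row, so take v ∝ r_1 × r_2 = ((2)·(-2) - (1)·(-2.8284), (1)·(2) - (-1.8284)·(-2), (-1.8284)·(-2.8284) - (2)·(2)) ≈ (-1.1716, -1.6569, 1.1716).
  Rescale (multiply by -1 so the first nonzero entry is positive): u = (1.1716, 1.6569, -1.1716).
  ||u|| = √((1.1716)² + (1.6569)² + (-1.1716)²) = √(5.4903) ≈ 2.3431,  v_1 = u/||u|| ≈ (0.5, 0.7071, -0.5) (||v_1|| = 1).

λ_1 = 10.8284,  λ_2 = 10,  λ_3 = 5.1716;  v_1 ≈ (0.5, 0.7071, -0.5)


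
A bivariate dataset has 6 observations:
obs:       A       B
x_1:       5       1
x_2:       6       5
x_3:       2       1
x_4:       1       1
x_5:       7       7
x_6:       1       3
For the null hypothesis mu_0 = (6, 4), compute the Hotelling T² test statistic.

Step 1 — sample mean vector:
  mean(A) = (5 + 6 + 2 + 1 + 7 + 1) / 6 = 22/6 = 3.6667
  mean(B) = (1 + 5 + 1 + 1 + 7 + 3) / 6 = 18/6 = 3
  x̄ = (3.6667, 3),  deviation x̄ - mu_0 = (3.6667, 3) - (6, 4) = (-2.3333, -1).

Step 2 — sample covariance matrix, S[i,j] = (1/(n-1)) · Σ_k (x_{k,i} - mean_i) · (x_{k,j} - mean_j), divisor n-1 = 5:
  S[A,A] = ((1.3333)·(1.3333) + (2.3333)·(2.3333) + (-1.6667)·(-1.6667) + (-2.6667)·(-2.6667) + (3.3333)·(3.3333) + (-2.6667)·(-2.6667)) / 5 = 35.3333/5 = 7.0667
  S[A,B] = ((1.3333)·(-2) + (2.3333)·(2) + (-1.6667)·(-2) + (-2.6667)·(-2) + (3.3333)·(4) + (-2.6667)·(0)) / 5 = 24/5 = 4.8
  S[B,B] = ((-2)·(-2) + (2)·(2) + (-2)·(-2) + (-2)·(-2) + (4)·(4) + (0)·(0)) / 5 = 32/5 = 6.4
  S = [[7.0667, 4.8],
 [4.8, 6.4]].

Step 3 — invert S. det(S) = 7.0667·6.4 - (4.8)² = 22.1867.
  S^{-1} = (1/det) · [[d, -b], [-b, a]] = [[0.2885, -0.2163],
 [-0.2163, 0.3185]].

Step 4 — quadratic form (x̄ - mu_0)^T · S^{-1} · (x̄ - mu_0):
  S^{-1} · (x̄ - mu_0) = (-0.4567, 0.1863),
  (x̄ - mu_0)^T · [...] = (-2.3333)·(-0.4567) + (-1)·(0.1863) = 0.8794.

Step 5 — scale by n: T² = 6 · 0.8794 = 5.2764.

T² ≈ 5.2764


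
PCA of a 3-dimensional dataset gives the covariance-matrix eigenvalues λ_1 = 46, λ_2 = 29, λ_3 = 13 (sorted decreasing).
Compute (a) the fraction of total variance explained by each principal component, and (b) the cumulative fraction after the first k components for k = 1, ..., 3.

Step 1 — total variance = trace(Sigma) = Σ λ_i = 46 + 29 + 13 = 88.

Step 2 — fraction explained by component i = λ_i / Σ λ:
  PC1: 46/88 = 0.5227
  PC2: 29/88 = 0.3295
  PC3: 13/88 = 0.1477

Step 3 — cumulative fraction after k components = (λ_1 + ... + λ_k) / Σ λ:
  k = 1: 46/88 = 0.5227
  k = 2: (46 + 29)/88 = 75/88 = 0.8523
  k = 3: (46 + 29 + 13)/88 = 88/88 = 1

Summary (fraction, with percent):

explained: PC1 0.5227 (52.27%), PC2 0.3295 (32.95%), PC3 0.1477 (14.77%);  cumulative: 0.5227, 0.8523, 1


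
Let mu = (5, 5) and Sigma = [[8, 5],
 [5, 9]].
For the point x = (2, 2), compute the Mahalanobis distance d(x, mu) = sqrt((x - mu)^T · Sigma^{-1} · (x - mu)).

Step 1 — centre the observation: (x - mu) = (-3, -3).

Step 2 — invert Sigma. det(Sigma) = 8·9 - (5)² = 47.
  Sigma^{-1} = (1/det) · [[d, -b], [-b, a]] = [[0.1915, -0.1064],
 [-0.1064, 0.1702]].

Step 3 — form the quadratic (x - mu)^T · Sigma^{-1} · (x - mu):
  Sigma^{-1} · (x - mu) = (-0.2553, -0.1915).
  (x - mu)^T · [Sigma^{-1} · (x - mu)] = (-3)·(-0.2553) + (-3)·(-0.1915) = 1.3404.

Step 4 — take square root: d = √(1.3404) ≈ 1.1578.

d(x, mu) = √(1.3404) ≈ 1.1578


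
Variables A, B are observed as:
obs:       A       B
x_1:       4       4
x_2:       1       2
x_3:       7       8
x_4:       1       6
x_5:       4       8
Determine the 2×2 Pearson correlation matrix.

Step 1 — column means:
  mean(A) = (4 + 1 + 7 + 1 + 4) / 5 = 17/5 = 3.4
  mean(B) = (4 + 2 + 8 + 6 + 8) / 5 = 28/5 = 5.6

Step 2 — sample variances and covariances s[i,j] = (1/(n-1)) · Σ_k (x_{k,i} - mean_i) · (x_{k,j} - mean_j), with n-1 = 4:
  s[A,A] = ((0.6)·(0.6) + (-2.4)·(-2.4) + (3.6)·(3.6) + (-2.4)·(-2.4) + (0.6)·(0.6)) / 4 = 25.2/4 = 6.3
  s[A,B] = ((0.6)·(-1.6) + (-2.4)·(-3.6) + (3.6)·(2.4) + (-2.4)·(0.4) + (0.6)·(2.4)) / 4 = 16.8/4 = 4.2
  s[B,B] = ((-1.6)·(-1.6) + (-3.6)·(-3.6) + (2.4)·(2.4) + (0.4)·(0.4) + (2.4)·(2.4)) / 4 = 27.2/4 = 6.8
  Sample standard deviations s_i = √(s[i,i]):
  s(A) = √(6.3) = 2.51
  s(B) = √(6.8) = 2.6077

Step 3 — r_{ij} = s_{ij} / (s_i · s_j):
  r[A,A] = 1 (diagonal).
  r[A,B] = 4.2 / (2.51 · 2.6077) = 4.2 / 6.5452 = 0.6417
  r[B,B] = 1 (diagonal).

R is symmetric with unit diagonal. Assembling:

R = [[1, 0.6417],
 [0.6417, 1]]


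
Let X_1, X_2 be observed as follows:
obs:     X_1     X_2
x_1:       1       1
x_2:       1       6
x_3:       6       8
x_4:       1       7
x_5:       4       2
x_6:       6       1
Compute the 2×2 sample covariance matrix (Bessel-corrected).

Step 1 — column means:
  mean(X_1) = (1 + 1 + 6 + 1 + 4 + 6) / 6 = 19/6 = 3.1667
  mean(X_2) = (1 + 6 + 8 + 7 + 2 + 1) / 6 = 25/6 = 4.1667

Step 2 — sample covariance S[i,j] = (1/(n-1)) · Σ_k (x_{k,i} - mean_i) · (x_{k,j} - mean_j), with n-1 = 5.
  S[X_1,X_1] = ((-2.1667)·(-2.1667) + (-2.1667)·(-2.1667) + (2.8333)·(2.8333) + (-2.1667)·(-2.1667) + (0.8333)·(0.8333) + (2.8333)·(2.8333)) / 5 = 30.8333/5 = 6.1667
  S[X_1,X_2] = ((-2.1667)·(-3.1667) + (-2.1667)·(1.8333) + (2.8333)·(3.8333) + (-2.1667)·(2.8333) + (0.8333)·(-2.1667) + (2.8333)·(-3.1667)) / 5 = -3.1667/5 = -0.6333
  S[X_2,X_2] = ((-3.1667)·(-3.1667) + (1.8333)·(1.8333) + (3.8333)·(3.8333) + (2.8333)·(2.8333) + (-2.1667)·(-2.1667) + (-3.1667)·(-3.1667)) / 5 = 50.8333/5 = 10.1667

S is symmetric (S[j,i] = S[i,j]). Assembling:

S = [[6.1667, -0.6333],
 [-0.6333, 10.1667]]


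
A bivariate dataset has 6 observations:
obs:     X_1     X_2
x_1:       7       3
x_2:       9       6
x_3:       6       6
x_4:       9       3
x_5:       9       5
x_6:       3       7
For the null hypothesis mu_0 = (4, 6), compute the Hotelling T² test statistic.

Step 1 — sample mean vector:
  mean(X_1) = (7 + 9 + 6 + 9 + 9 + 3) / 6 = 43/6 = 7.1667
  mean(X_2) = (3 + 6 + 6 + 3 + 5 + 7) / 6 = 30/6 = 5
  x̄ = (7.1667, 5),  deviation x̄ - mu_0 = (7.1667, 5) - (4, 6) = (3.1667, -1).

Step 2 — sample covariance matrix, S[i,j] = (1/(n-1)) · Σ_k (x_{k,i} - mean_i) · (x_{k,j} - mean_j), divisor n-1 = 5:
  S[X_1,X_1] = ((-0.1667)·(-0.1667) + (1.8333)·(1.8333) + (-1.1667)·(-1.1667) + (1.8333)·(1.8333) + (1.8333)·(1.8333) + (-4.1667)·(-4.1667)) / 5 = 28.8333/5 = 5.7667
  S[X_1,X_2] = ((-0.1667)·(-2) + (1.8333)·(1) + (-1.1667)·(1) + (1.8333)·(-2) + (1.8333)·(0) + (-4.1667)·(2)) / 5 = -11/5 = -2.2
  S[X_2,X_2] = ((-2)·(-2) + (1)·(1) + (1)·(1) + (-2)·(-2) + (0)·(0) + (2)·(2)) / 5 = 14/5 = 2.8
  S = [[5.7667, -2.2],
 [-2.2, 2.8]].

Step 3 — invert S. det(S) = 5.7667·2.8 - (-2.2)² = 11.3067.
  S^{-1} = (1/det) · [[d, -b], [-b, a]] = [[0.2476, 0.1946],
 [0.1946, 0.51]].

Step 4 — quadratic form (x̄ - mu_0)^T · S^{-1} · (x̄ - mu_0):
  S^{-1} · (x̄ - mu_0) = (0.5896, 0.1061),
  (x̄ - mu_0)^T · [...] = (3.1667)·(0.5896) + (-1)·(0.1061) = 1.761.

Step 5 — scale by n: T² = 6 · 1.761 = 10.566.

T² ≈ 10.566


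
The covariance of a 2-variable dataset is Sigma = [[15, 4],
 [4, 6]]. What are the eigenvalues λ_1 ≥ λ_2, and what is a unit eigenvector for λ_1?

Step 1 — characteristic polynomial of 2×2 Sigma:
  det(Sigma - λI) = λ² - trace · λ + det = 0.
  trace = 15 + 6 = 21, det = 15·6 - (4)² = 74.
Step 2 — discriminant:
  Δ = trace² - 4·det = 441 - 296 = 145.
Step 3 — eigenvalues:
  λ = (trace ± √Δ)/2 = (21 ± 12.0416)/2,
  λ_1 = 16.5208,  λ_2 = 4.4792.

Step 4 — unit eigenvector for λ_1: solve (Sigma - λ_1 I)v = 0. First row:
  (15 - 16.5208)·v_x + (4)·v_y = 0, i.e. (-1.5208)·v_x + (4)·v_y = 0,
  so v ∝ (b, λ_1 - a) = (4, 1.5208) = u.
  ||u|| = √((4)² + (1.5208)²) = √(18.3128) ≈ 4.2793,
  v_1 = u/||u|| ≈ (0.9347, 0.3554) (||v_1|| = 1).

λ_1 = 16.5208,  λ_2 = 4.4792;  v_1 ≈ (0.9347, 0.3554)


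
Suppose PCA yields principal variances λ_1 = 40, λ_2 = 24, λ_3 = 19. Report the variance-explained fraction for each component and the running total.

Step 1 — total variance = trace(Sigma) = Σ λ_i = 40 + 24 + 19 = 83.

Step 2 — fraction explained by component i = λ_i / Σ λ:
  PC1: 40/83 = 0.4819
  PC2: 24/83 = 0.2892
  PC3: 19/83 = 0.2289

Step 3 — cumulative fraction after k components = (λ_1 + ... + λ_k) / Σ λ:
  k = 1: 40/83 = 0.4819
  k = 2: (40 + 24)/83 = 64/83 = 0.7711
  k = 3: (40 + 24 + 19)/83 = 83/83 = 1

Summary (fraction, with percent):

explained: PC1 0.4819 (48.19%), PC2 0.2892 (28.92%), PC3 0.2289 (22.89%);  cumulative: 0.4819, 0.7711, 1


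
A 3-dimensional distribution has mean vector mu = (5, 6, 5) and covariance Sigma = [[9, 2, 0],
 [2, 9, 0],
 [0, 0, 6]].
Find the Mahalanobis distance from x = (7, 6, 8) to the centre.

Step 1 — centre the observation: (x - mu) = (2, 0, 3).

Step 2 — invert Sigma (cofactor / det for 3×3, or solve directly):
  Sigma^{-1} = [[0.1169, -0.026, 0],
 [-0.026, 0.1169, 0],
 [0, 0, 0.1667]].

Step 3 — form the quadratic (x - mu)^T · Sigma^{-1} · (x - mu):
  Sigma^{-1} · (x - mu) = (0.2338, -0.0519, 0.5).
  (x - mu)^T · [Sigma^{-1} · (x - mu)] = (2)·(0.2338) + (0)·(-0.0519) + (3)·(0.5) = 1.9675.

Step 4 — take square root: d = √(1.9675) ≈ 1.4027.

d(x, mu) = √(1.9675) ≈ 1.4027


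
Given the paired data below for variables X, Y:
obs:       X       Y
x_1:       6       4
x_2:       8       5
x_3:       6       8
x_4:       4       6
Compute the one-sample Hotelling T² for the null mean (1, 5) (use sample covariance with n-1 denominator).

Step 1 — sample mean vector:
  mean(X) = (6 + 8 + 6 + 4) / 4 = 24/4 = 6
  mean(Y) = (4 + 5 + 8 + 6) / 4 = 23/4 = 5.75
  x̄ = (6, 5.75),  deviation x̄ - mu_0 = (6, 5.75) - (1, 5) = (5, 0.75).

Step 2 — sample covariance matrix, S[i,j] = (1/(n-1)) · Σ_k (x_{k,i} - mean_i) · (x_{k,j} - mean_j), divisor n-1 = 3:
  S[X,X] = ((0)·(0) + (2)·(2) + (0)·(0) + (-2)·(-2)) / 3 = 8/3 = 2.6667
  S[X,Y] = ((0)·(-1.75) + (2)·(-0.75) + (0)·(2.25) + (-2)·(0.25)) / 3 = -2/3 = -0.6667
  S[Y,Y] = ((-1.75)·(-1.75) + (-0.75)·(-0.75) + (2.25)·(2.25) + (0.25)·(0.25)) / 3 = 8.75/3 = 2.9167
  S = [[2.6667, -0.6667],
 [-0.6667, 2.9167]].

Step 3 — invert S. det(S) = 2.6667·2.9167 - (-0.6667)² = 7.3333.
  S^{-1} = (1/det) · [[d, -b], [-b, a]] = [[0.3977, 0.0909],
 [0.0909, 0.3636]].

Step 4 — quadratic form (x̄ - mu_0)^T · S^{-1} · (x̄ - mu_0):
  S^{-1} · (x̄ - mu_0) = (2.0568, 0.7273),
  (x̄ - mu_0)^T · [...] = (5)·(2.0568) + (0.75)·(0.7273) = 10.8295.

Step 5 — scale by n: T² = 4 · 10.8295 = 43.3182.

T² ≈ 43.3182


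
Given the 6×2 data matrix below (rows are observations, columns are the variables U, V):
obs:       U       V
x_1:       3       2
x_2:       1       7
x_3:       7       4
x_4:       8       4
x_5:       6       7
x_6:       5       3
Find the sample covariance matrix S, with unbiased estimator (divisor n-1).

Step 1 — column means:
  mean(U) = (3 + 1 + 7 + 8 + 6 + 5) / 6 = 30/6 = 5
  mean(V) = (2 + 7 + 4 + 4 + 7 + 3) / 6 = 27/6 = 4.5

Step 2 — sample covariance S[i,j] = (1/(n-1)) · Σ_k (x_{k,i} - mean_i) · (x_{k,j} - mean_j), with n-1 = 5.
  S[U,U] = ((-2)·(-2) + (-4)·(-4) + (2)·(2) + (3)·(3) + (1)·(1) + (0)·(0)) / 5 = 34/5 = 6.8
  S[U,V] = ((-2)·(-2.5) + (-4)·(2.5) + (2)·(-0.5) + (3)·(-0.5) + (1)·(2.5) + (0)·(-1.5)) / 5 = -5/5 = -1
  S[V,V] = ((-2.5)·(-2.5) + (2.5)·(2.5) + (-0.5)·(-0.5) + (-0.5)·(-0.5) + (2.5)·(2.5) + (-1.5)·(-1.5)) / 5 = 21.5/5 = 4.3

S is symmetric (S[j,i] = S[i,j]). Assembling:

S = [[6.8, -1],
 [-1, 4.3]]
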